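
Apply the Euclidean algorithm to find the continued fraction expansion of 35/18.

[1; 1, 17]

Run the Euclidean algorithm on 35 and 18; the successive quotients are the partial quotients a_0, a_1, ... (each step inverts the fractional part left over by the previous one):
  35 = 1*18 + 17, so a_0 = 1.
  18 = 1*17 + 1, so a_1 = 1.
  17 = 17*1 + 0, so a_2 = 17.
The remainder reaches 0 after 3 divisions, so the expansion has 3 partial quotients, read off in order.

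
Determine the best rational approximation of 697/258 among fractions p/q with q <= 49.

Expand x = 697/258 as a continued fraction with the Euclidean algorithm:
  697 = 2*258 + 181, so a_0 = 2.
  258 = 1*181 + 77, so a_1 = 1.
  181 = 2*77 + 27, so a_2 = 2.
  77 = 2*27 + 23, so a_3 = 2.
  27 = 1*23 + 4, so a_4 = 1.
  23 = 5*4 + 3, so a_5 = 5.
  4 = 1*3 + 1, so a_6 = 1.
  3 = 3*1 + 0, so a_7 = 3.
so x = [2; 1, 2, 2, 1, 5, 1, 3].
Convergents (p_i = a_i*p_{i-1} + p_{i-2}, q_i = a_i*q_{i-1} + q_{i-2} with p_{-2}=0, p_{-1}=1, q_{-2}=1, q_{-1}=0), until the denominator exceeds 49:
  i=0: a_0=2, p_0 = 2*1 + 0 = 2, q_0 = 2*0 + 1 = 1.
  i=1: a_1=1, p_1 = 1*2 + 1 = 3, q_1 = 1*1 + 0 = 1.
  i=2: a_2=2, p_2 = 2*3 + 2 = 8, q_2 = 2*1 + 1 = 3.
  i=3: a_3=2, p_3 = 2*8 + 3 = 19, q_3 = 2*3 + 1 = 7.
  i=4: a_4=1, p_4 = 1*19 + 8 = 27, q_4 = 1*7 + 3 = 10.
  i=5: a_5=5, p_5 = 5*27 + 19 = 154, q_5 = 5*10 + 7 = 57.
q_5 = 57 > 49, so the last convergent with denominator <= 49 is p_4/q_4 = 27/10.
The closest fraction with denominator <= 49 is either p_4/q_4 or the intermediate fraction (k*p_4 + p_3)/(k*q_4 + q_3) with the largest k >= 1 whose denominator stays <= 49; these approach x as k grows, and every other convergent or intermediate fraction in range is farther away.
Largest k: floor((49 - q_3)/q_4) = floor((49 - 7)/10) = 4.
That gives (4*27 + 19)/(4*10 + 7) = 127/47.
Compare the errors: |x - 27/10| = |697*10 - 27*258|/(258*10) = 4/2580, and |x - 127/47| = |697*47 - 127*258|/(258*47) = 7/12126.
Cross-multiplying, 7*2580 = 18060 < 48504 = 4*12126, so 7/12126 is smaller: the intermediate fraction 127/47 is closer to x than 27/10.

127/47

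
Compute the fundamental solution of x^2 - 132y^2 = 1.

(x, y) = (23, 2)

First expand sqrt(132) as a continued fraction. With x_i = (sqrt(132) + m_i)/d_i and (m_0, d_0) = (0, 1): a_0 = floor(sqrt(132)) = 11, since 11^2 = 121 <= 132 < 144 = 12^2.
Iterate m_{i+1} = d_i*a_i - m_i, d_{i+1} = (132 - m_{i+1}^2)/d_i, a_{i+1} = floor((a_0 + m_{i+1})/d_{i+1}):
  m_1 = 1*11 - 0 = 11, d_1 = (132 - 11^2)/1 = 11/1 = 11, a_1 = floor((11 + 11)/11) = 2.
  m_2 = 11*2 - 11 = 11, d_2 = (132 - 11^2)/11 = 11/11 = 1, a_2 = floor((11 + 11)/1) = 22.
  m_3 = 1*22 - 11 = 11, d_3 = (132 - 11^2)/1 = 11/1 = 11: (m_3, d_3) = (m_1, d_1) = (11, 11), so from here the quotients repeat a_1, a_2; the period length is 2.
So sqrt(132) = [11; (2, 22)] with period length k = 2.
k is even, so the fundamental solution of x^2 - 132y^2 = 1 is (p_{k-1}, q_{k-1}) = (p_1, q_1); compute convergents through index 1.
Convergents (p_i = a_i*p_{i-1} + p_{i-2}, q_i = a_i*q_{i-1} + q_{i-2} with p_{-2}=0, p_{-1}=1, q_{-2}=1, q_{-1}=0):
  i=0: a_0=11, p_0 = 11*1 + 0 = 11, q_0 = 11*0 + 1 = 1.
  i=1: a_1=2, p_1 = 2*11 + 1 = 23, q_1 = 2*1 + 0 = 2.
Check: 23^2 - 132*2^2 = 529 - 528 = 1, so (x, y) = (23, 2) solves the equation, and by the theorem it is the least positive solution.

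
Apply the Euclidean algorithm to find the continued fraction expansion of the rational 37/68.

Run the Euclidean algorithm on 37 and 68; the successive quotients are the partial quotients a_0, a_1, ... (each step inverts the fractional part left over by the previous one):
  37 = 0*68 + 37, so a_0 = 0.
  68 = 1*37 + 31, so a_1 = 1.
  37 = 1*31 + 6, so a_2 = 1.
  31 = 5*6 + 1, so a_3 = 5.
  6 = 6*1 + 0, so a_4 = 6.
The remainder reaches 0 after 5 divisions, so the expansion has 5 partial quotients, read off in order.

[0; 1, 1, 5, 6]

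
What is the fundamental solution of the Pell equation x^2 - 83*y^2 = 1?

First expand sqrt(83) as a continued fraction. With x_i = (sqrt(83) + m_i)/d_i and (m_0, d_0) = (0, 1): a_0 = floor(sqrt(83)) = 9, since 9^2 = 81 <= 83 < 100 = 10^2.
Iterate m_{i+1} = d_i*a_i - m_i, d_{i+1} = (83 - m_{i+1}^2)/d_i, a_{i+1} = floor((a_0 + m_{i+1})/d_{i+1}):
  m_1 = 1*9 - 0 = 9, d_1 = (83 - 9^2)/1 = 2/1 = 2, a_1 = floor((9 + 9)/2) = 9.
  m_2 = 2*9 - 9 = 9, d_2 = (83 - 9^2)/2 = 2/2 = 1, a_2 = floor((9 + 9)/1) = 18.
  m_3 = 1*18 - 9 = 9, d_3 = (83 - 9^2)/1 = 2/1 = 2: (m_3, d_3) = (m_1, d_1) = (9, 2), so from here the quotients repeat a_1, a_2; the period length is 2.
So sqrt(83) = [9; (9, 18)] with period length k = 2.
k is even, so the fundamental solution of x^2 - 83y^2 = 1 is (p_{k-1}, q_{k-1}) = (p_1, q_1); compute convergents through index 1.
Convergents (p_i = a_i*p_{i-1} + p_{i-2}, q_i = a_i*q_{i-1} + q_{i-2} with p_{-2}=0, p_{-1}=1, q_{-2}=1, q_{-1}=0):
  i=0: a_0=9, p_0 = 9*1 + 0 = 9, q_0 = 9*0 + 1 = 1.
  i=1: a_1=9, p_1 = 9*9 + 1 = 82, q_1 = 9*1 + 0 = 9.
Check: 82^2 - 83*9^2 = 6724 - 6723 = 1, so (x, y) = (82, 9) solves the equation, and by the theorem it is the least positive solution.

(x, y) = (82, 9)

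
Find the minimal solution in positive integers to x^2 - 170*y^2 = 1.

(x, y) = (339, 26)

First expand sqrt(170) as a continued fraction. With x_i = (sqrt(170) + m_i)/d_i and (m_0, d_0) = (0, 1): a_0 = floor(sqrt(170)) = 13, since 13^2 = 169 <= 170 < 196 = 14^2.
Iterate m_{i+1} = d_i*a_i - m_i, d_{i+1} = (170 - m_{i+1}^2)/d_i, a_{i+1} = floor((a_0 + m_{i+1})/d_{i+1}):
  m_1 = 1*13 - 0 = 13, d_1 = (170 - 13^2)/1 = 1/1 = 1, a_1 = floor((13 + 13)/1) = 26.
  m_2 = 1*26 - 13 = 13, d_2 = (170 - 13^2)/1 = 1/1 = 1: (m_2, d_2) = (m_1, d_1) = (13, 1), so from here the quotient a_1 repeats; the period length is 1.
So sqrt(170) = [13; (26)] with period length k = 1.
k is odd, so (p_{k-1}, q_{k-1}) only solves x^2 - 170y^2 = -1 and the fundamental solution of x^2 - 170y^2 = 1 is (p_{2k-1}, q_{2k-1}) = (p_1, q_1); compute convergents through index 1, running through the period twice.
Convergents (p_i = a_i*p_{i-1} + p_{i-2}, q_i = a_i*q_{i-1} + q_{i-2} with p_{-2}=0, p_{-1}=1, q_{-2}=1, q_{-1}=0):
  i=0: a_0=13, p_0 = 13*1 + 0 = 13, q_0 = 13*0 + 1 = 1.
  i=1: a_1=26, p_1 = 26*13 + 1 = 339, q_1 = 26*1 + 0 = 26.
Indeed p_0^2 - 170*q_0^2 = 169 - 170 = -1, not +1.
Check: 339^2 - 170*26^2 = 114921 - 114920 = 1, so (x, y) = (339, 26) solves the equation, and by the theorem it is the least positive solution.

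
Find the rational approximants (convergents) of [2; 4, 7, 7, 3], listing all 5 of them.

Using the convergent recurrence p_i = a_i*p_{i-1} + p_{i-2}, q_i = a_i*q_{i-1} + q_{i-2} with p_{-2}=0, p_{-1}=1, q_{-2}=1, q_{-1}=0:
  i=0: a_0=2, p_0 = 2*1 + 0 = 2, q_0 = 2*0 + 1 = 1.
  i=1: a_1=4, p_1 = 4*2 + 1 = 9, q_1 = 4*1 + 0 = 4.
  i=2: a_2=7, p_2 = 7*9 + 2 = 65, q_2 = 7*4 + 1 = 29.
  i=3: a_3=7, p_3 = 7*65 + 9 = 464, q_3 = 7*29 + 4 = 207.
  i=4: a_4=3, p_4 = 3*464 + 65 = 1457, q_4 = 3*207 + 29 = 650.

2/1, 9/4, 65/29, 464/207, 1457/650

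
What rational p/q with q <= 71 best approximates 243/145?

Expand x = 243/145 as a continued fraction with the Euclidean algorithm:
  243 = 1*145 + 98, so a_0 = 1.
  145 = 1*98 + 47, so a_1 = 1.
  98 = 2*47 + 4, so a_2 = 2.
  47 = 11*4 + 3, so a_3 = 11.
  4 = 1*3 + 1, so a_4 = 1.
  3 = 3*1 + 0, so a_5 = 3.
so x = [1; 1, 2, 11, 1, 3].
Convergents (p_i = a_i*p_{i-1} + p_{i-2}, q_i = a_i*q_{i-1} + q_{i-2} with p_{-2}=0, p_{-1}=1, q_{-2}=1, q_{-1}=0), until the denominator exceeds 71:
  i=0: a_0=1, p_0 = 1*1 + 0 = 1, q_0 = 1*0 + 1 = 1.
  i=1: a_1=1, p_1 = 1*1 + 1 = 2, q_1 = 1*1 + 0 = 1.
  i=2: a_2=2, p_2 = 2*2 + 1 = 5, q_2 = 2*1 + 1 = 3.
  i=3: a_3=11, p_3 = 11*5 + 2 = 57, q_3 = 11*3 + 1 = 34.
  i=4: a_4=1, p_4 = 1*57 + 5 = 62, q_4 = 1*34 + 3 = 37.
  i=5: a_5=3, p_5 = 3*62 + 57 = 243, q_5 = 3*37 + 34 = 145.
q_5 = 145 > 71, so the last convergent with denominator <= 71 is p_4/q_4 = 62/37.
The closest fraction with denominator <= 71 is either p_4/q_4 or the intermediate fraction (k*p_4 + p_3)/(k*q_4 + q_3) with the largest k >= 1 whose denominator stays <= 71; these approach x as k grows, and every other convergent or intermediate fraction in range is farther away.
Largest k: floor((71 - q_3)/q_4) = floor((71 - 34)/37) = 1.
That gives (1*62 + 57)/(1*37 + 34) = 119/71.
Compare the errors: |x - 62/37| = |243*37 - 62*145|/(145*37) = 1/5365, and |x - 119/71| = |243*71 - 119*145|/(145*71) = 2/10295.
Cross-multiplying, 1*10295 = 10295 < 10730 = 2*5365, so 1/5365 is smaller: the convergent 62/37 is closer to x than 119/71.

62/37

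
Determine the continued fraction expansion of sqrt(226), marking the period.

Write x_i = (sqrt(226) + m_i)/d_i with (m_0, d_0) = (0, 1). a_0 = floor(sqrt(226)) = 15, since 15^2 = 225 <= 226 < 256 = 16^2.
Iterate m_{i+1} = d_i*a_i - m_i, d_{i+1} = (226 - m_{i+1}^2)/d_i, a_{i+1} = floor((a_0 + m_{i+1})/d_{i+1}):
  m_1 = 1*15 - 0 = 15, d_1 = (226 - 15^2)/1 = 1/1 = 1, a_1 = floor((15 + 15)/1) = 30.
  m_2 = 1*30 - 15 = 15, d_2 = (226 - 15^2)/1 = 1/1 = 1: (m_2, d_2) = (m_1, d_1) = (15, 1), so from here the quotient a_1 repeats; the period length is 1.
Hence the expansion of sqrt(226) is a_0 = 15 followed by the repeating block 30 (period 1).

[15; (30)]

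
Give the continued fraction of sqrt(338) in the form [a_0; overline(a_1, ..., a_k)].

Write x_i = (sqrt(338) + m_i)/d_i with (m_0, d_0) = (0, 1). a_0 = floor(sqrt(338)) = 18, since 18^2 = 324 <= 338 < 361 = 19^2.
Iterate m_{i+1} = d_i*a_i - m_i, d_{i+1} = (338 - m_{i+1}^2)/d_i, a_{i+1} = floor((a_0 + m_{i+1})/d_{i+1}):
  m_1 = 1*18 - 0 = 18, d_1 = (338 - 18^2)/1 = 14/1 = 14, a_1 = floor((18 + 18)/14) = 2.
  m_2 = 14*2 - 18 = 10, d_2 = (338 - 10^2)/14 = 238/14 = 17, a_2 = floor((18 + 10)/17) = 1.
  m_3 = 17*1 - 10 = 7, d_3 = (338 - 7^2)/17 = 289/17 = 17, a_3 = floor((18 + 7)/17) = 1.
  m_4 = 17*1 - 7 = 10, d_4 = (338 - 10^2)/17 = 238/17 = 14, a_4 = floor((18 + 10)/14) = 2.
  m_5 = 14*2 - 10 = 18, d_5 = (338 - 18^2)/14 = 14/14 = 1, a_5 = floor((18 + 18)/1) = 36.
  m_6 = 1*36 - 18 = 18, d_6 = (338 - 18^2)/1 = 14/1 = 14: (m_6, d_6) = (m_1, d_1) = (18, 14), so from here the quotients repeat a_1, ..., a_5; the period length is 5.
Hence the expansion of sqrt(338) is a_0 = 18 followed by the repeating block 2, 1, 1, 2, 36 (period 5).

[18; overline(2, 1, 1, 2, 36)]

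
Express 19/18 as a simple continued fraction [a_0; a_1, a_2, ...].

Run the Euclidean algorithm on 19 and 18; the successive quotients are the partial quotients a_0, a_1, ... (each step inverts the fractional part left over by the previous one):
  19 = 1*18 + 1, so a_0 = 1.
  18 = 18*1 + 0, so a_1 = 18.
The remainder reaches 0 after 2 divisions, so the expansion has 2 partial quotients, read off in order.

[1; 18]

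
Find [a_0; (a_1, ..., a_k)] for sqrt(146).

[12; (12, 24)]

Write x_i = (sqrt(146) + m_i)/d_i with (m_0, d_0) = (0, 1). a_0 = floor(sqrt(146)) = 12, since 12^2 = 144 <= 146 < 169 = 13^2.
Iterate m_{i+1} = d_i*a_i - m_i, d_{i+1} = (146 - m_{i+1}^2)/d_i, a_{i+1} = floor((a_0 + m_{i+1})/d_{i+1}):
  m_1 = 1*12 - 0 = 12, d_1 = (146 - 12^2)/1 = 2/1 = 2, a_1 = floor((12 + 12)/2) = 12.
  m_2 = 2*12 - 12 = 12, d_2 = (146 - 12^2)/2 = 2/2 = 1, a_2 = floor((12 + 12)/1) = 24.
  m_3 = 1*24 - 12 = 12, d_3 = (146 - 12^2)/1 = 2/1 = 2: (m_3, d_3) = (m_1, d_1) = (12, 2), so from here the quotients repeat a_1, a_2; the period length is 2.
Hence the expansion of sqrt(146) is a_0 = 12 followed by the repeating block 12, 24 (period 2).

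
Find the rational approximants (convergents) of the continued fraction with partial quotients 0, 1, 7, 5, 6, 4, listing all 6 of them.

0/1, 1/1, 7/8, 36/41, 223/254, 928/1057

Using the convergent recurrence p_i = a_i*p_{i-1} + p_{i-2}, q_i = a_i*q_{i-1} + q_{i-2} with p_{-2}=0, p_{-1}=1, q_{-2}=1, q_{-1}=0:
  i=0: a_0=0, p_0 = 0*1 + 0 = 0, q_0 = 0*0 + 1 = 1.
  i=1: a_1=1, p_1 = 1*0 + 1 = 1, q_1 = 1*1 + 0 = 1.
  i=2: a_2=7, p_2 = 7*1 + 0 = 7, q_2 = 7*1 + 1 = 8.
  i=3: a_3=5, p_3 = 5*7 + 1 = 36, q_3 = 5*8 + 1 = 41.
  i=4: a_4=6, p_4 = 6*36 + 7 = 223, q_4 = 6*41 + 8 = 254.
  i=5: a_5=4, p_5 = 4*223 + 36 = 928, q_5 = 4*254 + 41 = 1057.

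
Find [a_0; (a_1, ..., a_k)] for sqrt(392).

[19; (1, 3, 1, 38)]

Write x_i = (sqrt(392) + m_i)/d_i with (m_0, d_0) = (0, 1). a_0 = floor(sqrt(392)) = 19, since 19^2 = 361 <= 392 < 400 = 20^2.
Iterate m_{i+1} = d_i*a_i - m_i, d_{i+1} = (392 - m_{i+1}^2)/d_i, a_{i+1} = floor((a_0 + m_{i+1})/d_{i+1}):
  m_1 = 1*19 - 0 = 19, d_1 = (392 - 19^2)/1 = 31/1 = 31, a_1 = floor((19 + 19)/31) = 1.
  m_2 = 31*1 - 19 = 12, d_2 = (392 - 12^2)/31 = 248/31 = 8, a_2 = floor((19 + 12)/8) = 3.
  m_3 = 8*3 - 12 = 12, d_3 = (392 - 12^2)/8 = 248/8 = 31, a_3 = floor((19 + 12)/31) = 1.
  m_4 = 31*1 - 12 = 19, d_4 = (392 - 19^2)/31 = 31/31 = 1, a_4 = floor((19 + 19)/1) = 38.
  m_5 = 1*38 - 19 = 19, d_5 = (392 - 19^2)/1 = 31/1 = 31: (m_5, d_5) = (m_1, d_1) = (19, 31), so from here the quotients repeat a_1, ..., a_4; the period length is 4.
Hence the expansion of sqrt(392) is a_0 = 19 followed by the repeating block 1, 3, 1, 38 (period 4).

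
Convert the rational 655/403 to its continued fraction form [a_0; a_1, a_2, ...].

[1; 1, 1, 1, 2, 50]

Run the Euclidean algorithm on 655 and 403; the successive quotients are the partial quotients a_0, a_1, ... (each step inverts the fractional part left over by the previous one):
  655 = 1*403 + 252, so a_0 = 1.
  403 = 1*252 + 151, so a_1 = 1.
  252 = 1*151 + 101, so a_2 = 1.
  151 = 1*101 + 50, so a_3 = 1.
  101 = 2*50 + 1, so a_4 = 2.
  50 = 50*1 + 0, so a_5 = 50.
The remainder reaches 0 after 6 divisions, so the expansion has 6 partial quotients, read off in order.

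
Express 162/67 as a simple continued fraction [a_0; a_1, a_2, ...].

Run the Euclidean algorithm on 162 and 67; the successive quotients are the partial quotients a_0, a_1, ... (each step inverts the fractional part left over by the previous one):
  162 = 2*67 + 28, so a_0 = 2.
  67 = 2*28 + 11, so a_1 = 2.
  28 = 2*11 + 6, so a_2 = 2.
  11 = 1*6 + 5, so a_3 = 1.
  6 = 1*5 + 1, so a_4 = 1.
  5 = 5*1 + 0, so a_5 = 5.
The remainder reaches 0 after 6 divisions, so the expansion has 6 partial quotients, read off in order.

[2; 2, 2, 1, 1, 5]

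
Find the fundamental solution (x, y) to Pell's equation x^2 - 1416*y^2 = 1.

(x, y) = (258065, 6858)

First expand sqrt(1416) as a continued fraction. With x_i = (sqrt(1416) + m_i)/d_i and (m_0, d_0) = (0, 1): a_0 = floor(sqrt(1416)) = 37, since 37^2 = 1369 <= 1416 < 1444 = 38^2.
Iterate m_{i+1} = d_i*a_i - m_i, d_{i+1} = (1416 - m_{i+1}^2)/d_i, a_{i+1} = floor((a_0 + m_{i+1})/d_{i+1}):
  m_1 = 1*37 - 0 = 37, d_1 = (1416 - 37^2)/1 = 47/1 = 47, a_1 = floor((37 + 37)/47) = 1.
  m_2 = 47*1 - 37 = 10, d_2 = (1416 - 10^2)/47 = 1316/47 = 28, a_2 = floor((37 + 10)/28) = 1.
  m_3 = 28*1 - 10 = 18, d_3 = (1416 - 18^2)/28 = 1092/28 = 39, a_3 = floor((37 + 18)/39) = 1.
  m_4 = 39*1 - 18 = 21, d_4 = (1416 - 21^2)/39 = 975/39 = 25, a_4 = floor((37 + 21)/25) = 2.
  m_5 = 25*2 - 21 = 29, d_5 = (1416 - 29^2)/25 = 575/25 = 23, a_5 = floor((37 + 29)/23) = 2.
  m_6 = 23*2 - 29 = 17, d_6 = (1416 - 17^2)/23 = 1127/23 = 49, a_6 = floor((37 + 17)/49) = 1.
  m_7 = 49*1 - 17 = 32, d_7 = (1416 - 32^2)/49 = 392/49 = 8, a_7 = floor((37 + 32)/8) = 8.
  m_8 = 8*8 - 32 = 32, d_8 = (1416 - 32^2)/8 = 392/8 = 49, a_8 = floor((37 + 32)/49) = 1.
  m_9 = 49*1 - 32 = 17, d_9 = (1416 - 17^2)/49 = 1127/49 = 23, a_9 = floor((37 + 17)/23) = 2.
  m_10 = 23*2 - 17 = 29, d_10 = (1416 - 29^2)/23 = 575/23 = 25, a_10 = floor((37 + 29)/25) = 2.
  m_11 = 25*2 - 29 = 21, d_11 = (1416 - 21^2)/25 = 975/25 = 39, a_11 = floor((37 + 21)/39) = 1.
  m_12 = 39*1 - 21 = 18, d_12 = (1416 - 18^2)/39 = 1092/39 = 28, a_12 = floor((37 + 18)/28) = 1.
  m_13 = 28*1 - 18 = 10, d_13 = (1416 - 10^2)/28 = 1316/28 = 47, a_13 = floor((37 + 10)/47) = 1.
  m_14 = 47*1 - 10 = 37, d_14 = (1416 - 37^2)/47 = 47/47 = 1, a_14 = floor((37 + 37)/1) = 74.
  m_15 = 1*74 - 37 = 37, d_15 = (1416 - 37^2)/1 = 47/1 = 47: (m_15, d_15) = (m_1, d_1) = (37, 47), so from here the quotients repeat a_1, ..., a_14; the period length is 14.
So sqrt(1416) = [37; (1, 1, 1, 2, 2, 1, 8, 1, 2, 2, 1, 1, 1, 74)] with period length k = 14.
k is even, so the fundamental solution of x^2 - 1416y^2 = 1 is (p_{k-1}, q_{k-1}) = (p_13, q_13); compute convergents through index 13.
Convergents (p_i = a_i*p_{i-1} + p_{i-2}, q_i = a_i*q_{i-1} + q_{i-2} with p_{-2}=0, p_{-1}=1, q_{-2}=1, q_{-1}=0):
  i=0: a_0=37, p_0 = 37*1 + 0 = 37, q_0 = 37*0 + 1 = 1.
  i=1: a_1=1, p_1 = 1*37 + 1 = 38, q_1 = 1*1 + 0 = 1.
  i=2: a_2=1, p_2 = 1*38 + 37 = 75, q_2 = 1*1 + 1 = 2.
  i=3: a_3=1, p_3 = 1*75 + 38 = 113, q_3 = 1*2 + 1 = 3.
  i=4: a_4=2, p_4 = 2*113 + 75 = 301, q_4 = 2*3 + 2 = 8.
  i=5: a_5=2, p_5 = 2*301 + 113 = 715, q_5 = 2*8 + 3 = 19.
  i=6: a_6=1, p_6 = 1*715 + 301 = 1016, q_6 = 1*19 + 8 = 27.
  i=7: a_7=8, p_7 = 8*1016 + 715 = 8843, q_7 = 8*27 + 19 = 235.
  i=8: a_8=1, p_8 = 1*8843 + 1016 = 9859, q_8 = 1*235 + 27 = 262.
  i=9: a_9=2, p_9 = 2*9859 + 8843 = 28561, q_9 = 2*262 + 235 = 759.
  i=10: a_10=2, p_10 = 2*28561 + 9859 = 66981, q_10 = 2*759 + 262 = 1780.
  i=11: a_11=1, p_11 = 1*66981 + 28561 = 95542, q_11 = 1*1780 + 759 = 2539.
  i=12: a_12=1, p_12 = 1*95542 + 66981 = 162523, q_12 = 1*2539 + 1780 = 4319.
  i=13: a_13=1, p_13 = 1*162523 + 95542 = 258065, q_13 = 1*4319 + 2539 = 6858.
Check: 258065^2 - 1416*6858^2 = 66597544225 - 66597544224 = 1, so (x, y) = (258065, 6858) solves the equation, and by the theorem it is the least positive solution.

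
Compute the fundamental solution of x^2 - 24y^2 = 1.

(x, y) = (5, 1)

First expand sqrt(24) as a continued fraction. With x_i = (sqrt(24) + m_i)/d_i and (m_0, d_0) = (0, 1): a_0 = floor(sqrt(24)) = 4, since 4^2 = 16 <= 24 < 25 = 5^2.
Iterate m_{i+1} = d_i*a_i - m_i, d_{i+1} = (24 - m_{i+1}^2)/d_i, a_{i+1} = floor((a_0 + m_{i+1})/d_{i+1}):
  m_1 = 1*4 - 0 = 4, d_1 = (24 - 4^2)/1 = 8/1 = 8, a_1 = floor((4 + 4)/8) = 1.
  m_2 = 8*1 - 4 = 4, d_2 = (24 - 4^2)/8 = 8/8 = 1, a_2 = floor((4 + 4)/1) = 8.
  m_3 = 1*8 - 4 = 4, d_3 = (24 - 4^2)/1 = 8/1 = 8: (m_3, d_3) = (m_1, d_1) = (4, 8), so from here the quotients repeat a_1, a_2; the period length is 2.
So sqrt(24) = [4; (1, 8)] with period length k = 2.
k is even, so the fundamental solution of x^2 - 24y^2 = 1 is (p_{k-1}, q_{k-1}) = (p_1, q_1); compute convergents through index 1.
Convergents (p_i = a_i*p_{i-1} + p_{i-2}, q_i = a_i*q_{i-1} + q_{i-2} with p_{-2}=0, p_{-1}=1, q_{-2}=1, q_{-1}=0):
  i=0: a_0=4, p_0 = 4*1 + 0 = 4, q_0 = 4*0 + 1 = 1.
  i=1: a_1=1, p_1 = 1*4 + 1 = 5, q_1 = 1*1 + 0 = 1.
Check: 5^2 - 24*1^2 = 25 - 24 = 1, so (x, y) = (5, 1) solves the equation, and by the theorem it is the least positive solution.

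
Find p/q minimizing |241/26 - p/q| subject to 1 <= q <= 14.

Expand x = 241/26 as a continued fraction with the Euclidean algorithm:
  241 = 9*26 + 7, so a_0 = 9.
  26 = 3*7 + 5, so a_1 = 3.
  7 = 1*5 + 2, so a_2 = 1.
  5 = 2*2 + 1, so a_3 = 2.
  2 = 2*1 + 0, so a_4 = 2.
so x = [9; 3, 1, 2, 2].
Convergents (p_i = a_i*p_{i-1} + p_{i-2}, q_i = a_i*q_{i-1} + q_{i-2} with p_{-2}=0, p_{-1}=1, q_{-2}=1, q_{-1}=0), until the denominator exceeds 14:
  i=0: a_0=9, p_0 = 9*1 + 0 = 9, q_0 = 9*0 + 1 = 1.
  i=1: a_1=3, p_1 = 3*9 + 1 = 28, q_1 = 3*1 + 0 = 3.
  i=2: a_2=1, p_2 = 1*28 + 9 = 37, q_2 = 1*3 + 1 = 4.
  i=3: a_3=2, p_3 = 2*37 + 28 = 102, q_3 = 2*4 + 3 = 11.
  i=4: a_4=2, p_4 = 2*102 + 37 = 241, q_4 = 2*11 + 4 = 26.
q_4 = 26 > 14, so the last convergent with denominator <= 14 is p_3/q_3 = 102/11.
The closest fraction with denominator <= 14 is either p_3/q_3 or the intermediate fraction (k*p_3 + p_2)/(k*q_3 + q_2) with the largest k >= 1 whose denominator stays <= 14; these approach x as k grows, and every other convergent or intermediate fraction in range is farther away.
Largest k: floor((14 - q_2)/q_3) = floor((14 - 4)/11) = 0.
Since k = 0, no intermediate fraction beyond p_3/q_3 has denominator <= 14, so the convergent 102/11 is the closest (its error is |241*11 - 102*26|/(26*11) = 1/286).

102/11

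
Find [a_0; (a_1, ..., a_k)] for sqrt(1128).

[33; (1, 1, 2, 2, 2, 1, 1, 66)]

Write x_i = (sqrt(1128) + m_i)/d_i with (m_0, d_0) = (0, 1). a_0 = floor(sqrt(1128)) = 33, since 33^2 = 1089 <= 1128 < 1156 = 34^2.
Iterate m_{i+1} = d_i*a_i - m_i, d_{i+1} = (1128 - m_{i+1}^2)/d_i, a_{i+1} = floor((a_0 + m_{i+1})/d_{i+1}):
  m_1 = 1*33 - 0 = 33, d_1 = (1128 - 33^2)/1 = 39/1 = 39, a_1 = floor((33 + 33)/39) = 1.
  m_2 = 39*1 - 33 = 6, d_2 = (1128 - 6^2)/39 = 1092/39 = 28, a_2 = floor((33 + 6)/28) = 1.
  m_3 = 28*1 - 6 = 22, d_3 = (1128 - 22^2)/28 = 644/28 = 23, a_3 = floor((33 + 22)/23) = 2.
  m_4 = 23*2 - 22 = 24, d_4 = (1128 - 24^2)/23 = 552/23 = 24, a_4 = floor((33 + 24)/24) = 2.
  m_5 = 24*2 - 24 = 24, d_5 = (1128 - 24^2)/24 = 552/24 = 23, a_5 = floor((33 + 24)/23) = 2.
  m_6 = 23*2 - 24 = 22, d_6 = (1128 - 22^2)/23 = 644/23 = 28, a_6 = floor((33 + 22)/28) = 1.
  m_7 = 28*1 - 22 = 6, d_7 = (1128 - 6^2)/28 = 1092/28 = 39, a_7 = floor((33 + 6)/39) = 1.
  m_8 = 39*1 - 6 = 33, d_8 = (1128 - 33^2)/39 = 39/39 = 1, a_8 = floor((33 + 33)/1) = 66.
  m_9 = 1*66 - 33 = 33, d_9 = (1128 - 33^2)/1 = 39/1 = 39: (m_9, d_9) = (m_1, d_1) = (33, 39), so from here the quotients repeat a_1, ..., a_8; the period length is 8.
Hence the expansion of sqrt(1128) is a_0 = 33 followed by the repeating block 1, 1, 2, 2, 2, 1, 1, 66 (period 8).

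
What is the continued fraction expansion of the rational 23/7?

[3; 3, 2]

Run the Euclidean algorithm on 23 and 7; the successive quotients are the partial quotients a_0, a_1, ... (each step inverts the fractional part left over by the previous one):
  23 = 3*7 + 2, so a_0 = 3.
  7 = 3*2 + 1, so a_1 = 3.
  2 = 2*1 + 0, so a_2 = 2.
The remainder reaches 0 after 3 divisions, so the expansion has 3 partial quotients, read off in order.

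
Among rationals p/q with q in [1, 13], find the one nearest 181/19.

124/13

Expand x = 181/19 as a continued fraction with the Euclidean algorithm:
  181 = 9*19 + 10, so a_0 = 9.
  19 = 1*10 + 9, so a_1 = 1.
  10 = 1*9 + 1, so a_2 = 1.
  9 = 9*1 + 0, so a_3 = 9.
so x = [9; 1, 1, 9].
Convergents (p_i = a_i*p_{i-1} + p_{i-2}, q_i = a_i*q_{i-1} + q_{i-2} with p_{-2}=0, p_{-1}=1, q_{-2}=1, q_{-1}=0), until the denominator exceeds 13:
  i=0: a_0=9, p_0 = 9*1 + 0 = 9, q_0 = 9*0 + 1 = 1.
  i=1: a_1=1, p_1 = 1*9 + 1 = 10, q_1 = 1*1 + 0 = 1.
  i=2: a_2=1, p_2 = 1*10 + 9 = 19, q_2 = 1*1 + 1 = 2.
  i=3: a_3=9, p_3 = 9*19 + 10 = 181, q_3 = 9*2 + 1 = 19.
q_3 = 19 > 13, so the last convergent with denominator <= 13 is p_2/q_2 = 19/2.
The closest fraction with denominator <= 13 is either p_2/q_2 or the intermediate fraction (k*p_2 + p_1)/(k*q_2 + q_1) with the largest k >= 1 whose denominator stays <= 13; these approach x as k grows, and every other convergent or intermediate fraction in range is farther away.
Largest k: floor((13 - q_1)/q_2) = floor((13 - 1)/2) = 6.
That gives (6*19 + 10)/(6*2 + 1) = 124/13.
Compare the errors: |x - 19/2| = |181*2 - 19*19|/(19*2) = 1/38, and |x - 124/13| = |181*13 - 124*19|/(19*13) = 3/247.
Cross-multiplying, 3*38 = 114 < 247 = 1*247, so 3/247 is smaller: the intermediate fraction 124/13 is closer to x than 19/2.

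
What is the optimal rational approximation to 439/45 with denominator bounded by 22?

Expand x = 439/45 as a continued fraction with the Euclidean algorithm:
  439 = 9*45 + 34, so a_0 = 9.
  45 = 1*34 + 11, so a_1 = 1.
  34 = 3*11 + 1, so a_2 = 3.
  11 = 11*1 + 0, so a_3 = 11.
so x = [9; 1, 3, 11].
Convergents (p_i = a_i*p_{i-1} + p_{i-2}, q_i = a_i*q_{i-1} + q_{i-2} with p_{-2}=0, p_{-1}=1, q_{-2}=1, q_{-1}=0), until the denominator exceeds 22:
  i=0: a_0=9, p_0 = 9*1 + 0 = 9, q_0 = 9*0 + 1 = 1.
  i=1: a_1=1, p_1 = 1*9 + 1 = 10, q_1 = 1*1 + 0 = 1.
  i=2: a_2=3, p_2 = 3*10 + 9 = 39, q_2 = 3*1 + 1 = 4.
  i=3: a_3=11, p_3 = 11*39 + 10 = 439, q_3 = 11*4 + 1 = 45.
q_3 = 45 > 22, so the last convergent with denominator <= 22 is p_2/q_2 = 39/4.
The closest fraction with denominator <= 22 is either p_2/q_2 or the intermediate fraction (k*p_2 + p_1)/(k*q_2 + q_1) with the largest k >= 1 whose denominator stays <= 22; these approach x as k grows, and every other convergent or intermediate fraction in range is farther away.
Largest k: floor((22 - q_1)/q_2) = floor((22 - 1)/4) = 5.
That gives (5*39 + 10)/(5*4 + 1) = 205/21.
Compare the errors: |x - 39/4| = |439*4 - 39*45|/(45*4) = 1/180, and |x - 205/21| = |439*21 - 205*45|/(45*21) = 6/945.
Cross-multiplying, 1*945 = 945 < 1080 = 6*180, so 1/180 is smaller: the convergent 39/4 is closer to x than 205/21.

39/4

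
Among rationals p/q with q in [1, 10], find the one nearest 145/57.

23/9

Expand x = 145/57 as a continued fraction with the Euclidean algorithm:
  145 = 2*57 + 31, so a_0 = 2.
  57 = 1*31 + 26, so a_1 = 1.
  31 = 1*26 + 5, so a_2 = 1.
  26 = 5*5 + 1, so a_3 = 5.
  5 = 5*1 + 0, so a_4 = 5.
so x = [2; 1, 1, 5, 5].
Convergents (p_i = a_i*p_{i-1} + p_{i-2}, q_i = a_i*q_{i-1} + q_{i-2} with p_{-2}=0, p_{-1}=1, q_{-2}=1, q_{-1}=0), until the denominator exceeds 10:
  i=0: a_0=2, p_0 = 2*1 + 0 = 2, q_0 = 2*0 + 1 = 1.
  i=1: a_1=1, p_1 = 1*2 + 1 = 3, q_1 = 1*1 + 0 = 1.
  i=2: a_2=1, p_2 = 1*3 + 2 = 5, q_2 = 1*1 + 1 = 2.
  i=3: a_3=5, p_3 = 5*5 + 3 = 28, q_3 = 5*2 + 1 = 11.
q_3 = 11 > 10, so the last convergent with denominator <= 10 is p_2/q_2 = 5/2.
The closest fraction with denominator <= 10 is either p_2/q_2 or the intermediate fraction (k*p_2 + p_1)/(k*q_2 + q_1) with the largest k >= 1 whose denominator stays <= 10; these approach x as k grows, and every other convergent or intermediate fraction in range is farther away.
Largest k: floor((10 - q_1)/q_2) = floor((10 - 1)/2) = 4.
That gives (4*5 + 3)/(4*2 + 1) = 23/9.
Compare the errors: |x - 5/2| = |145*2 - 5*57|/(57*2) = 5/114, and |x - 23/9| = |145*9 - 23*57|/(57*9) = 6/513.
Cross-multiplying, 6*114 = 684 < 2565 = 5*513, so 6/513 is smaller: the intermediate fraction 23/9 is closer to x than 5/2.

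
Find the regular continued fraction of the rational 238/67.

[3; 1, 1, 4, 3, 2]

Run the Euclidean algorithm on 238 and 67; the successive quotients are the partial quotients a_0, a_1, ... (each step inverts the fractional part left over by the previous one):
  238 = 3*67 + 37, so a_0 = 3.
  67 = 1*37 + 30, so a_1 = 1.
  37 = 1*30 + 7, so a_2 = 1.
  30 = 4*7 + 2, so a_3 = 4.
  7 = 3*2 + 1, so a_4 = 3.
  2 = 2*1 + 0, so a_5 = 2.
The remainder reaches 0 after 6 divisions, so the expansion has 6 partial quotients, read off in order.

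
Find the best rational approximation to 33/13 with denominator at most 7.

18/7

Expand x = 33/13 as a continued fraction with the Euclidean algorithm:
  33 = 2*13 + 7, so a_0 = 2.
  13 = 1*7 + 6, so a_1 = 1.
  7 = 1*6 + 1, so a_2 = 1.
  6 = 6*1 + 0, so a_3 = 6.
so x = [2; 1, 1, 6].
Convergents (p_i = a_i*p_{i-1} + p_{i-2}, q_i = a_i*q_{i-1} + q_{i-2} with p_{-2}=0, p_{-1}=1, q_{-2}=1, q_{-1}=0), until the denominator exceeds 7:
  i=0: a_0=2, p_0 = 2*1 + 0 = 2, q_0 = 2*0 + 1 = 1.
  i=1: a_1=1, p_1 = 1*2 + 1 = 3, q_1 = 1*1 + 0 = 1.
  i=2: a_2=1, p_2 = 1*3 + 2 = 5, q_2 = 1*1 + 1 = 2.
  i=3: a_3=6, p_3 = 6*5 + 3 = 33, q_3 = 6*2 + 1 = 13.
q_3 = 13 > 7, so the last convergent with denominator <= 7 is p_2/q_2 = 5/2.
The closest fraction with denominator <= 7 is either p_2/q_2 or the intermediate fraction (k*p_2 + p_1)/(k*q_2 + q_1) with the largest k >= 1 whose denominator stays <= 7; these approach x as k grows, and every other convergent or intermediate fraction in range is farther away.
Largest k: floor((7 - q_1)/q_2) = floor((7 - 1)/2) = 3.
That gives (3*5 + 3)/(3*2 + 1) = 18/7.
Compare the errors: |x - 5/2| = |33*2 - 5*13|/(13*2) = 1/26, and |x - 18/7| = |33*7 - 18*13|/(13*7) = 3/91.
Cross-multiplying, 3*26 = 78 < 91 = 1*91, so 3/91 is smaller: the intermediate fraction 18/7 is closer to x than 5/2.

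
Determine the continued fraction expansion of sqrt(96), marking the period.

Write x_i = (sqrt(96) + m_i)/d_i with (m_0, d_0) = (0, 1). a_0 = floor(sqrt(96)) = 9, since 9^2 = 81 <= 96 < 100 = 10^2.
Iterate m_{i+1} = d_i*a_i - m_i, d_{i+1} = (96 - m_{i+1}^2)/d_i, a_{i+1} = floor((a_0 + m_{i+1})/d_{i+1}):
  m_1 = 1*9 - 0 = 9, d_1 = (96 - 9^2)/1 = 15/1 = 15, a_1 = floor((9 + 9)/15) = 1.
  m_2 = 15*1 - 9 = 6, d_2 = (96 - 6^2)/15 = 60/15 = 4, a_2 = floor((9 + 6)/4) = 3.
  m_3 = 4*3 - 6 = 6, d_3 = (96 - 6^2)/4 = 60/4 = 15, a_3 = floor((9 + 6)/15) = 1.
  m_4 = 15*1 - 6 = 9, d_4 = (96 - 9^2)/15 = 15/15 = 1, a_4 = floor((9 + 9)/1) = 18.
  m_5 = 1*18 - 9 = 9, d_5 = (96 - 9^2)/1 = 15/1 = 15: (m_5, d_5) = (m_1, d_1) = (9, 15), so from here the quotients repeat a_1, ..., a_4; the period length is 4.
Hence the expansion of sqrt(96) is a_0 = 9 followed by the repeating block 1, 3, 1, 18 (period 4).

[9; (1, 3, 1, 18)]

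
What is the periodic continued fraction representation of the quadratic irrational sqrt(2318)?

Write x_i = (sqrt(2318) + m_i)/d_i with (m_0, d_0) = (0, 1). a_0 = floor(sqrt(2318)) = 48, since 48^2 = 2304 <= 2318 < 2401 = 49^2.
Iterate m_{i+1} = d_i*a_i - m_i, d_{i+1} = (2318 - m_{i+1}^2)/d_i, a_{i+1} = floor((a_0 + m_{i+1})/d_{i+1}):
  m_1 = 1*48 - 0 = 48, d_1 = (2318 - 48^2)/1 = 14/1 = 14, a_1 = floor((48 + 48)/14) = 6.
  m_2 = 14*6 - 48 = 36, d_2 = (2318 - 36^2)/14 = 1022/14 = 73, a_2 = floor((48 + 36)/73) = 1.
  m_3 = 73*1 - 36 = 37, d_3 = (2318 - 37^2)/73 = 949/73 = 13, a_3 = floor((48 + 37)/13) = 6.
  m_4 = 13*6 - 37 = 41, d_4 = (2318 - 41^2)/13 = 637/13 = 49, a_4 = floor((48 + 41)/49) = 1.
  m_5 = 49*1 - 41 = 8, d_5 = (2318 - 8^2)/49 = 2254/49 = 46, a_5 = floor((48 + 8)/46) = 1.
  m_6 = 46*1 - 8 = 38, d_6 = (2318 - 38^2)/46 = 874/46 = 19, a_6 = floor((48 + 38)/19) = 4.
  m_7 = 19*4 - 38 = 38, d_7 = (2318 - 38^2)/19 = 874/19 = 46, a_7 = floor((48 + 38)/46) = 1.
  m_8 = 46*1 - 38 = 8, d_8 = (2318 - 8^2)/46 = 2254/46 = 49, a_8 = floor((48 + 8)/49) = 1.
  m_9 = 49*1 - 8 = 41, d_9 = (2318 - 41^2)/49 = 637/49 = 13, a_9 = floor((48 + 41)/13) = 6.
  m_10 = 13*6 - 41 = 37, d_10 = (2318 - 37^2)/13 = 949/13 = 73, a_10 = floor((48 + 37)/73) = 1.
  m_11 = 73*1 - 37 = 36, d_11 = (2318 - 36^2)/73 = 1022/73 = 14, a_11 = floor((48 + 36)/14) = 6.
  m_12 = 14*6 - 36 = 48, d_12 = (2318 - 48^2)/14 = 14/14 = 1, a_12 = floor((48 + 48)/1) = 96.
  m_13 = 1*96 - 48 = 48, d_13 = (2318 - 48^2)/1 = 14/1 = 14: (m_13, d_13) = (m_1, d_1) = (48, 14), so from here the quotients repeat a_1, ..., a_12; the period length is 12.
Hence the expansion of sqrt(2318) is a_0 = 48 followed by the repeating block 6, 1, 6, 1, 1, 4, 1, 1, 6, 1, 6, 96 (period 12).

[48; (6, 1, 6, 1, 1, 4, 1, 1, 6, 1, 6, 96)]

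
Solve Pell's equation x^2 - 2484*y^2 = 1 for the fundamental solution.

First expand sqrt(2484) as a continued fraction. With x_i = (sqrt(2484) + m_i)/d_i and (m_0, d_0) = (0, 1): a_0 = floor(sqrt(2484)) = 49, since 49^2 = 2401 <= 2484 < 2500 = 50^2.
Iterate m_{i+1} = d_i*a_i - m_i, d_{i+1} = (2484 - m_{i+1}^2)/d_i, a_{i+1} = floor((a_0 + m_{i+1})/d_{i+1}):
  m_1 = 1*49 - 0 = 49, d_1 = (2484 - 49^2)/1 = 83/1 = 83, a_1 = floor((49 + 49)/83) = 1.
  m_2 = 83*1 - 49 = 34, d_2 = (2484 - 34^2)/83 = 1328/83 = 16, a_2 = floor((49 + 34)/16) = 5.
  m_3 = 16*5 - 34 = 46, d_3 = (2484 - 46^2)/16 = 368/16 = 23, a_3 = floor((49 + 46)/23) = 4.
  m_4 = 23*4 - 46 = 46, d_4 = (2484 - 46^2)/23 = 368/23 = 16, a_4 = floor((49 + 46)/16) = 5.
  m_5 = 16*5 - 46 = 34, d_5 = (2484 - 34^2)/16 = 1328/16 = 83, a_5 = floor((49 + 34)/83) = 1.
  m_6 = 83*1 - 34 = 49, d_6 = (2484 - 49^2)/83 = 83/83 = 1, a_6 = floor((49 + 49)/1) = 98.
  m_7 = 1*98 - 49 = 49, d_7 = (2484 - 49^2)/1 = 83/1 = 83: (m_7, d_7) = (m_1, d_1) = (49, 83), so from here the quotients repeat a_1, ..., a_6; the period length is 6.
So sqrt(2484) = [49; (1, 5, 4, 5, 1, 98)] with period length k = 6.
k is even, so the fundamental solution of x^2 - 2484y^2 = 1 is (p_{k-1}, q_{k-1}) = (p_5, q_5); compute convergents through index 5.
Convergents (p_i = a_i*p_{i-1} + p_{i-2}, q_i = a_i*q_{i-1} + q_{i-2} with p_{-2}=0, p_{-1}=1, q_{-2}=1, q_{-1}=0):
  i=0: a_0=49, p_0 = 49*1 + 0 = 49, q_0 = 49*0 + 1 = 1.
  i=1: a_1=1, p_1 = 1*49 + 1 = 50, q_1 = 1*1 + 0 = 1.
  i=2: a_2=5, p_2 = 5*50 + 49 = 299, q_2 = 5*1 + 1 = 6.
  i=3: a_3=4, p_3 = 4*299 + 50 = 1246, q_3 = 4*6 + 1 = 25.
  i=4: a_4=5, p_4 = 5*1246 + 299 = 6529, q_4 = 5*25 + 6 = 131.
  i=5: a_5=1, p_5 = 1*6529 + 1246 = 7775, q_5 = 1*131 + 25 = 156.
Check: 7775^2 - 2484*156^2 = 60450625 - 60450624 = 1, so (x, y) = (7775, 156) solves the equation, and by the theorem it is the least positive solution.

(x, y) = (7775, 156)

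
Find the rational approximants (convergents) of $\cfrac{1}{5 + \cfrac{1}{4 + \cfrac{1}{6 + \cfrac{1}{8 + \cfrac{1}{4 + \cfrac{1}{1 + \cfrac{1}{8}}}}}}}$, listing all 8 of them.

0/1, 1/5, 4/21, 25/131, 204/1069, 841/4407, 1045/5476, 9201/48215

Using the convergent recurrence p_i = a_i*p_{i-1} + p_{i-2}, q_i = a_i*q_{i-1} + q_{i-2} with p_{-2}=0, p_{-1}=1, q_{-2}=1, q_{-1}=0:
  i=0: a_0=0, p_0 = 0*1 + 0 = 0, q_0 = 0*0 + 1 = 1.
  i=1: a_1=5, p_1 = 5*0 + 1 = 1, q_1 = 5*1 + 0 = 5.
  i=2: a_2=4, p_2 = 4*1 + 0 = 4, q_2 = 4*5 + 1 = 21.
  i=3: a_3=6, p_3 = 6*4 + 1 = 25, q_3 = 6*21 + 5 = 131.
  i=4: a_4=8, p_4 = 8*25 + 4 = 204, q_4 = 8*131 + 21 = 1069.
  i=5: a_5=4, p_5 = 4*204 + 25 = 841, q_5 = 4*1069 + 131 = 4407.
  i=6: a_6=1, p_6 = 1*841 + 204 = 1045, q_6 = 1*4407 + 1069 = 5476.
  i=7: a_7=8, p_7 = 8*1045 + 841 = 9201, q_7 = 8*5476 + 4407 = 48215.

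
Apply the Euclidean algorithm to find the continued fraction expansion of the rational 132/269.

[0; 2, 26, 2, 2]

Run the Euclidean algorithm on 132 and 269; the successive quotients are the partial quotients a_0, a_1, ... (each step inverts the fractional part left over by the previous one):
  132 = 0*269 + 132, so a_0 = 0.
  269 = 2*132 + 5, so a_1 = 2.
  132 = 26*5 + 2, so a_2 = 26.
  5 = 2*2 + 1, so a_3 = 2.
  2 = 2*1 + 0, so a_4 = 2.
The remainder reaches 0 after 5 divisions, so the expansion has 5 partial quotients, read off in order.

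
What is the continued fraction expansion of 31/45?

Run the Euclidean algorithm on 31 and 45; the successive quotients are the partial quotients a_0, a_1, ... (each step inverts the fractional part left over by the previous one):
  31 = 0*45 + 31, so a_0 = 0.
  45 = 1*31 + 14, so a_1 = 1.
  31 = 2*14 + 3, so a_2 = 2.
  14 = 4*3 + 2, so a_3 = 4.
  3 = 1*2 + 1, so a_4 = 1.
  2 = 2*1 + 0, so a_5 = 2.
The remainder reaches 0 after 6 divisions, so the expansion has 6 partial quotients, read off in order.

[0; 1, 2, 4, 1, 2]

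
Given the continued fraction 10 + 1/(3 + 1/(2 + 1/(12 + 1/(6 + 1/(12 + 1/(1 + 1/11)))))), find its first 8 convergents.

Using the convergent recurrence p_i = a_i*p_{i-1} + p_{i-2}, q_i = a_i*q_{i-1} + q_{i-2} with p_{-2}=0, p_{-1}=1, q_{-2}=1, q_{-1}=0:
  i=0: a_0=10, p_0 = 10*1 + 0 = 10, q_0 = 10*0 + 1 = 1.
  i=1: a_1=3, p_1 = 3*10 + 1 = 31, q_1 = 3*1 + 0 = 3.
  i=2: a_2=2, p_2 = 2*31 + 10 = 72, q_2 = 2*3 + 1 = 7.
  i=3: a_3=12, p_3 = 12*72 + 31 = 895, q_3 = 12*7 + 3 = 87.
  i=4: a_4=6, p_4 = 6*895 + 72 = 5442, q_4 = 6*87 + 7 = 529.
  i=5: a_5=12, p_5 = 12*5442 + 895 = 66199, q_5 = 12*529 + 87 = 6435.
  i=6: a_6=1, p_6 = 1*66199 + 5442 = 71641, q_6 = 1*6435 + 529 = 6964.
  i=7: a_7=11, p_7 = 11*71641 + 66199 = 854250, q_7 = 11*6964 + 6435 = 83039.

10/1, 31/3, 72/7, 895/87, 5442/529, 66199/6435, 71641/6964, 854250/83039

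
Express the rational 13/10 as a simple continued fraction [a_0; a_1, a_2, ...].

Run the Euclidean algorithm on 13 and 10; the successive quotients are the partial quotients a_0, a_1, ... (each step inverts the fractional part left over by the previous one):
  13 = 1*10 + 3, so a_0 = 1.
  10 = 3*3 + 1, so a_1 = 3.
  3 = 3*1 + 0, so a_2 = 3.
The remainder reaches 0 after 3 divisions, so the expansion has 3 partial quotients, read off in order.

[1; 3, 3]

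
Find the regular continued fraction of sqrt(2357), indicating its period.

[48; (1, 1, 4, 1, 1, 1, 1, 4, 1, 1, 96)]

Write x_i = (sqrt(2357) + m_i)/d_i with (m_0, d_0) = (0, 1). a_0 = floor(sqrt(2357)) = 48, since 48^2 = 2304 <= 2357 < 2401 = 49^2.
Iterate m_{i+1} = d_i*a_i - m_i, d_{i+1} = (2357 - m_{i+1}^2)/d_i, a_{i+1} = floor((a_0 + m_{i+1})/d_{i+1}):
  m_1 = 1*48 - 0 = 48, d_1 = (2357 - 48^2)/1 = 53/1 = 53, a_1 = floor((48 + 48)/53) = 1.
  m_2 = 53*1 - 48 = 5, d_2 = (2357 - 5^2)/53 = 2332/53 = 44, a_2 = floor((48 + 5)/44) = 1.
  m_3 = 44*1 - 5 = 39, d_3 = (2357 - 39^2)/44 = 836/44 = 19, a_3 = floor((48 + 39)/19) = 4.
  m_4 = 19*4 - 39 = 37, d_4 = (2357 - 37^2)/19 = 988/19 = 52, a_4 = floor((48 + 37)/52) = 1.
  m_5 = 52*1 - 37 = 15, d_5 = (2357 - 15^2)/52 = 2132/52 = 41, a_5 = floor((48 + 15)/41) = 1.
  m_6 = 41*1 - 15 = 26, d_6 = (2357 - 26^2)/41 = 1681/41 = 41, a_6 = floor((48 + 26)/41) = 1.
  m_7 = 41*1 - 26 = 15, d_7 = (2357 - 15^2)/41 = 2132/41 = 52, a_7 = floor((48 + 15)/52) = 1.
  m_8 = 52*1 - 15 = 37, d_8 = (2357 - 37^2)/52 = 988/52 = 19, a_8 = floor((48 + 37)/19) = 4.
  m_9 = 19*4 - 37 = 39, d_9 = (2357 - 39^2)/19 = 836/19 = 44, a_9 = floor((48 + 39)/44) = 1.
  m_10 = 44*1 - 39 = 5, d_10 = (2357 - 5^2)/44 = 2332/44 = 53, a_10 = floor((48 + 5)/53) = 1.
  m_11 = 53*1 - 5 = 48, d_11 = (2357 - 48^2)/53 = 53/53 = 1, a_11 = floor((48 + 48)/1) = 96.
  m_12 = 1*96 - 48 = 48, d_12 = (2357 - 48^2)/1 = 53/1 = 53: (m_12, d_12) = (m_1, d_1) = (48, 53), so from here the quotients repeat a_1, ..., a_11; the period length is 11.
Hence the expansion of sqrt(2357) is a_0 = 48 followed by the repeating block 1, 1, 4, 1, 1, 1, 1, 4, 1, 1, 96 (period 11).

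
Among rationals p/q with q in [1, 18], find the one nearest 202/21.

125/13

Expand x = 202/21 as a continued fraction with the Euclidean algorithm:
  202 = 9*21 + 13, so a_0 = 9.
  21 = 1*13 + 8, so a_1 = 1.
  13 = 1*8 + 5, so a_2 = 1.
  8 = 1*5 + 3, so a_3 = 1.
  5 = 1*3 + 2, so a_4 = 1.
  3 = 1*2 + 1, so a_5 = 1.
  2 = 2*1 + 0, so a_6 = 2.
so x = [9; 1, 1, 1, 1, 1, 2].
Convergents (p_i = a_i*p_{i-1} + p_{i-2}, q_i = a_i*q_{i-1} + q_{i-2} with p_{-2}=0, p_{-1}=1, q_{-2}=1, q_{-1}=0), until the denominator exceeds 18:
  i=0: a_0=9, p_0 = 9*1 + 0 = 9, q_0 = 9*0 + 1 = 1.
  i=1: a_1=1, p_1 = 1*9 + 1 = 10, q_1 = 1*1 + 0 = 1.
  i=2: a_2=1, p_2 = 1*10 + 9 = 19, q_2 = 1*1 + 1 = 2.
  i=3: a_3=1, p_3 = 1*19 + 10 = 29, q_3 = 1*2 + 1 = 3.
  i=4: a_4=1, p_4 = 1*29 + 19 = 48, q_4 = 1*3 + 2 = 5.
  i=5: a_5=1, p_5 = 1*48 + 29 = 77, q_5 = 1*5 + 3 = 8.
  i=6: a_6=2, p_6 = 2*77 + 48 = 202, q_6 = 2*8 + 5 = 21.
q_6 = 21 > 18, so the last convergent with denominator <= 18 is p_5/q_5 = 77/8.
The closest fraction with denominator <= 18 is either p_5/q_5 or the intermediate fraction (k*p_5 + p_4)/(k*q_5 + q_4) with the largest k >= 1 whose denominator stays <= 18; these approach x as k grows, and every other convergent or intermediate fraction in range is farther away.
Largest k: floor((18 - q_4)/q_5) = floor((18 - 5)/8) = 1.
That gives (1*77 + 48)/(1*8 + 5) = 125/13.
Compare the errors: |x - 77/8| = |202*8 - 77*21|/(21*8) = 1/168, and |x - 125/13| = |202*13 - 125*21|/(21*13) = 1/273.
Cross-multiplying, 1*168 = 168 < 273 = 1*273, so 1/273 is smaller: the intermediate fraction 125/13 is closer to x than 77/8.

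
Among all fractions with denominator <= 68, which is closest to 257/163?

41/26

Expand x = 257/163 as a continued fraction with the Euclidean algorithm:
  257 = 1*163 + 94, so a_0 = 1.
  163 = 1*94 + 69, so a_1 = 1.
  94 = 1*69 + 25, so a_2 = 1.
  69 = 2*25 + 19, so a_3 = 2.
  25 = 1*19 + 6, so a_4 = 1.
  19 = 3*6 + 1, so a_5 = 3.
  6 = 6*1 + 0, so a_6 = 6.
so x = [1; 1, 1, 2, 1, 3, 6].
Convergents (p_i = a_i*p_{i-1} + p_{i-2}, q_i = a_i*q_{i-1} + q_{i-2} with p_{-2}=0, p_{-1}=1, q_{-2}=1, q_{-1}=0), until the denominator exceeds 68:
  i=0: a_0=1, p_0 = 1*1 + 0 = 1, q_0 = 1*0 + 1 = 1.
  i=1: a_1=1, p_1 = 1*1 + 1 = 2, q_1 = 1*1 + 0 = 1.
  i=2: a_2=1, p_2 = 1*2 + 1 = 3, q_2 = 1*1 + 1 = 2.
  i=3: a_3=2, p_3 = 2*3 + 2 = 8, q_3 = 2*2 + 1 = 5.
  i=4: a_4=1, p_4 = 1*8 + 3 = 11, q_4 = 1*5 + 2 = 7.
  i=5: a_5=3, p_5 = 3*11 + 8 = 41, q_5 = 3*7 + 5 = 26.
  i=6: a_6=6, p_6 = 6*41 + 11 = 257, q_6 = 6*26 + 7 = 163.
q_6 = 163 > 68, so the last convergent with denominator <= 68 is p_5/q_5 = 41/26.
The closest fraction with denominator <= 68 is either p_5/q_5 or the intermediate fraction (k*p_5 + p_4)/(k*q_5 + q_4) with the largest k >= 1 whose denominator stays <= 68; these approach x as k grows, and every other convergent or intermediate fraction in range is farther away.
Largest k: floor((68 - q_4)/q_5) = floor((68 - 7)/26) = 2.
That gives (2*41 + 11)/(2*26 + 7) = 93/59.
Compare the errors: |x - 41/26| = |257*26 - 41*163|/(163*26) = 1/4238, and |x - 93/59| = |257*59 - 93*163|/(163*59) = 4/9617.
Cross-multiplying, 1*9617 = 9617 < 16952 = 4*4238, so 1/4238 is smaller: the convergent 41/26 is closer to x than 93/59.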